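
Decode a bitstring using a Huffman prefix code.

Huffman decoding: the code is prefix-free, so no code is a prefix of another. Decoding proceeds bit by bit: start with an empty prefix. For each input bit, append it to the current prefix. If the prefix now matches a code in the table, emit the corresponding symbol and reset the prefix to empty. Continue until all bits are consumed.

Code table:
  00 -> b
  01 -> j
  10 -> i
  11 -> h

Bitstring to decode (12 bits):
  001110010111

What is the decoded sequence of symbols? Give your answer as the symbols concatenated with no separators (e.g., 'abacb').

Answer: bhijjh

Derivation:
Bit 0: prefix='0' (no match yet)
Bit 1: prefix='00' -> emit 'b', reset
Bit 2: prefix='1' (no match yet)
Bit 3: prefix='11' -> emit 'h', reset
Bit 4: prefix='1' (no match yet)
Bit 5: prefix='10' -> emit 'i', reset
Bit 6: prefix='0' (no match yet)
Bit 7: prefix='01' -> emit 'j', reset
Bit 8: prefix='0' (no match yet)
Bit 9: prefix='01' -> emit 'j', reset
Bit 10: prefix='1' (no match yet)
Bit 11: prefix='11' -> emit 'h', reset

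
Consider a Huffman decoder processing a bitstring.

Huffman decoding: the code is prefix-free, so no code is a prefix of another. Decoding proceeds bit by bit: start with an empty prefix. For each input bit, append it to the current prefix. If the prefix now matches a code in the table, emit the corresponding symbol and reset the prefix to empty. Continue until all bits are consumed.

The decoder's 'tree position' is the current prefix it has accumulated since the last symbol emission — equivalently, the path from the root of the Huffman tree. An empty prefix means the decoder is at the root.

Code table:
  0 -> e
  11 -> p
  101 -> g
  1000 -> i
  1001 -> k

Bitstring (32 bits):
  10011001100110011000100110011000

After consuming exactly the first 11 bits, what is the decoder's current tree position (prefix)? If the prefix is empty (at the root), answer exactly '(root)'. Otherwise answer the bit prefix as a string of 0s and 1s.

Answer: 100

Derivation:
Bit 0: prefix='1' (no match yet)
Bit 1: prefix='10' (no match yet)
Bit 2: prefix='100' (no match yet)
Bit 3: prefix='1001' -> emit 'k', reset
Bit 4: prefix='1' (no match yet)
Bit 5: prefix='10' (no match yet)
Bit 6: prefix='100' (no match yet)
Bit 7: prefix='1001' -> emit 'k', reset
Bit 8: prefix='1' (no match yet)
Bit 9: prefix='10' (no match yet)
Bit 10: prefix='100' (no match yet)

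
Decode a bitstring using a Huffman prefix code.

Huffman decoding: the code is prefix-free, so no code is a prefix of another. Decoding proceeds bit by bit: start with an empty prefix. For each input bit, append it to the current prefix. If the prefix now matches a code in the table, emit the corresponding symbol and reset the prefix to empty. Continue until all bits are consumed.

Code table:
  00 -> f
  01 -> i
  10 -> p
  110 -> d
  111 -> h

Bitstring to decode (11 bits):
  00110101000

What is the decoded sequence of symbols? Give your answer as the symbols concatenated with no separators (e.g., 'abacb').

Bit 0: prefix='0' (no match yet)
Bit 1: prefix='00' -> emit 'f', reset
Bit 2: prefix='1' (no match yet)
Bit 3: prefix='11' (no match yet)
Bit 4: prefix='110' -> emit 'd', reset
Bit 5: prefix='1' (no match yet)
Bit 6: prefix='10' -> emit 'p', reset
Bit 7: prefix='1' (no match yet)
Bit 8: prefix='10' -> emit 'p', reset
Bit 9: prefix='0' (no match yet)
Bit 10: prefix='00' -> emit 'f', reset

Answer: fdppf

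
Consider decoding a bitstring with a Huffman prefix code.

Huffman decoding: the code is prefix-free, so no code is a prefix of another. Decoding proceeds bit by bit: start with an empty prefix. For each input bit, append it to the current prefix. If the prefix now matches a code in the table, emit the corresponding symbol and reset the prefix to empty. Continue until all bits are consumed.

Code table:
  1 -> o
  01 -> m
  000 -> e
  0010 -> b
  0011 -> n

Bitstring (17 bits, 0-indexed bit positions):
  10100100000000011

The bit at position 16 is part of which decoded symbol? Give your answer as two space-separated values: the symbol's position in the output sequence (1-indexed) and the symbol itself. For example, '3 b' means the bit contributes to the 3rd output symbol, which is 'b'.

Bit 0: prefix='1' -> emit 'o', reset
Bit 1: prefix='0' (no match yet)
Bit 2: prefix='01' -> emit 'm', reset
Bit 3: prefix='0' (no match yet)
Bit 4: prefix='00' (no match yet)
Bit 5: prefix='001' (no match yet)
Bit 6: prefix='0010' -> emit 'b', reset
Bit 7: prefix='0' (no match yet)
Bit 8: prefix='00' (no match yet)
Bit 9: prefix='000' -> emit 'e', reset
Bit 10: prefix='0' (no match yet)
Bit 11: prefix='00' (no match yet)
Bit 12: prefix='000' -> emit 'e', reset
Bit 13: prefix='0' (no match yet)
Bit 14: prefix='00' (no match yet)
Bit 15: prefix='001' (no match yet)
Bit 16: prefix='0011' -> emit 'n', reset

Answer: 6 n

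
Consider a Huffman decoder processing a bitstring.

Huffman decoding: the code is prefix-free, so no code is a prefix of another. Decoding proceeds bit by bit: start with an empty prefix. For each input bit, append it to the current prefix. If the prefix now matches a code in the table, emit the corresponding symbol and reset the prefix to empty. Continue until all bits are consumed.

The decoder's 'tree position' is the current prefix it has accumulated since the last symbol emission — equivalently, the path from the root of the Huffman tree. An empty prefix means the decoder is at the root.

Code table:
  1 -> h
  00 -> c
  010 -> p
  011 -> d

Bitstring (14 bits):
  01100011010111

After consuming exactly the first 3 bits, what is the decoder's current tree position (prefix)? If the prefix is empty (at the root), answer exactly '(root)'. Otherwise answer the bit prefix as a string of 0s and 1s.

Answer: (root)

Derivation:
Bit 0: prefix='0' (no match yet)
Bit 1: prefix='01' (no match yet)
Bit 2: prefix='011' -> emit 'd', reset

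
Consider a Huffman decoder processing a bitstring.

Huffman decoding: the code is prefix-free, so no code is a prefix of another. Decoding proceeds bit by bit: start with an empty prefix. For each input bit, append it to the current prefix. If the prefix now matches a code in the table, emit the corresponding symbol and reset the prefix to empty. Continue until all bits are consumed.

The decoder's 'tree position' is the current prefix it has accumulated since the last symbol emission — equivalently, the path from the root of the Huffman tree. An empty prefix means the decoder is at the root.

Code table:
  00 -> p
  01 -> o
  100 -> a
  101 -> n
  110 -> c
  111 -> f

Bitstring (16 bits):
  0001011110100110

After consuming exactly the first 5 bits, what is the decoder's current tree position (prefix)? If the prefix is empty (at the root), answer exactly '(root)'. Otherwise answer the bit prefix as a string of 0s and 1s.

Answer: 0

Derivation:
Bit 0: prefix='0' (no match yet)
Bit 1: prefix='00' -> emit 'p', reset
Bit 2: prefix='0' (no match yet)
Bit 3: prefix='01' -> emit 'o', reset
Bit 4: prefix='0' (no match yet)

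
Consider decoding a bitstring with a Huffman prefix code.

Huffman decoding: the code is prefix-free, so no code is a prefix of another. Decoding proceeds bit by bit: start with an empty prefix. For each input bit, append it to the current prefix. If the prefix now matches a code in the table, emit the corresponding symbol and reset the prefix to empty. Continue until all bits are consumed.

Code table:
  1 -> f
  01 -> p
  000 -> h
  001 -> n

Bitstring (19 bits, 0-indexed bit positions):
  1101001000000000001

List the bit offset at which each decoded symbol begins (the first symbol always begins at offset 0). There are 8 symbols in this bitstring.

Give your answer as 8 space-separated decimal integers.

Bit 0: prefix='1' -> emit 'f', reset
Bit 1: prefix='1' -> emit 'f', reset
Bit 2: prefix='0' (no match yet)
Bit 3: prefix='01' -> emit 'p', reset
Bit 4: prefix='0' (no match yet)
Bit 5: prefix='00' (no match yet)
Bit 6: prefix='001' -> emit 'n', reset
Bit 7: prefix='0' (no match yet)
Bit 8: prefix='00' (no match yet)
Bit 9: prefix='000' -> emit 'h', reset
Bit 10: prefix='0' (no match yet)
Bit 11: prefix='00' (no match yet)
Bit 12: prefix='000' -> emit 'h', reset
Bit 13: prefix='0' (no match yet)
Bit 14: prefix='00' (no match yet)
Bit 15: prefix='000' -> emit 'h', reset
Bit 16: prefix='0' (no match yet)
Bit 17: prefix='00' (no match yet)
Bit 18: prefix='001' -> emit 'n', reset

Answer: 0 1 2 4 7 10 13 16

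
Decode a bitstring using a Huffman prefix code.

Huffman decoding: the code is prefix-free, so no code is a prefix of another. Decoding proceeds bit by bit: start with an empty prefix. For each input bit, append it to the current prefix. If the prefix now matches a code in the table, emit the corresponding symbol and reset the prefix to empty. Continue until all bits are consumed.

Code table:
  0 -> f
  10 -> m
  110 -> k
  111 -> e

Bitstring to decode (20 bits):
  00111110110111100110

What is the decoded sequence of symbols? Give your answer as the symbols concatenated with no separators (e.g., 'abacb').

Answer: ffekkemfk

Derivation:
Bit 0: prefix='0' -> emit 'f', reset
Bit 1: prefix='0' -> emit 'f', reset
Bit 2: prefix='1' (no match yet)
Bit 3: prefix='11' (no match yet)
Bit 4: prefix='111' -> emit 'e', reset
Bit 5: prefix='1' (no match yet)
Bit 6: prefix='11' (no match yet)
Bit 7: prefix='110' -> emit 'k', reset
Bit 8: prefix='1' (no match yet)
Bit 9: prefix='11' (no match yet)
Bit 10: prefix='110' -> emit 'k', reset
Bit 11: prefix='1' (no match yet)
Bit 12: prefix='11' (no match yet)
Bit 13: prefix='111' -> emit 'e', reset
Bit 14: prefix='1' (no match yet)
Bit 15: prefix='10' -> emit 'm', reset
Bit 16: prefix='0' -> emit 'f', reset
Bit 17: prefix='1' (no match yet)
Bit 18: prefix='11' (no match yet)
Bit 19: prefix='110' -> emit 'k', reset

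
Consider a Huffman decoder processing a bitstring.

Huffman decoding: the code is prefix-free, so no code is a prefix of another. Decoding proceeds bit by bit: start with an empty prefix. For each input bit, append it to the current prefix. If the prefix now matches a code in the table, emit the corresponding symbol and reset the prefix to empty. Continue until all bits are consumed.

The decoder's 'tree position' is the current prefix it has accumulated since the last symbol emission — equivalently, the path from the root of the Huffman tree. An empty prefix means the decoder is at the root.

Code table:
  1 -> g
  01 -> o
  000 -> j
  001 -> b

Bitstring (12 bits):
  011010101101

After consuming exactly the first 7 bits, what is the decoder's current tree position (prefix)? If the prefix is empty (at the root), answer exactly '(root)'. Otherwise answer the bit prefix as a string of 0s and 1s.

Bit 0: prefix='0' (no match yet)
Bit 1: prefix='01' -> emit 'o', reset
Bit 2: prefix='1' -> emit 'g', reset
Bit 3: prefix='0' (no match yet)
Bit 4: prefix='01' -> emit 'o', reset
Bit 5: prefix='0' (no match yet)
Bit 6: prefix='01' -> emit 'o', reset

Answer: (root)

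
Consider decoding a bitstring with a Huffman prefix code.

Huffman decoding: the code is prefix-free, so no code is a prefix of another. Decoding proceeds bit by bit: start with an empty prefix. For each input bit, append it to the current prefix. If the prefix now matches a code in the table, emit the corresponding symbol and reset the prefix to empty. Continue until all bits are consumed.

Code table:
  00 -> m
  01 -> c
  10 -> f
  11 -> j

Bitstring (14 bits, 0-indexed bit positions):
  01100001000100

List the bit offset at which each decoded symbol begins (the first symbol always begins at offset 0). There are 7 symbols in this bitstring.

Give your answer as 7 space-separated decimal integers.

Answer: 0 2 4 6 8 10 12

Derivation:
Bit 0: prefix='0' (no match yet)
Bit 1: prefix='01' -> emit 'c', reset
Bit 2: prefix='1' (no match yet)
Bit 3: prefix='10' -> emit 'f', reset
Bit 4: prefix='0' (no match yet)
Bit 5: prefix='00' -> emit 'm', reset
Bit 6: prefix='0' (no match yet)
Bit 7: prefix='01' -> emit 'c', reset
Bit 8: prefix='0' (no match yet)
Bit 9: prefix='00' -> emit 'm', reset
Bit 10: prefix='0' (no match yet)
Bit 11: prefix='01' -> emit 'c', reset
Bit 12: prefix='0' (no match yet)
Bit 13: prefix='00' -> emit 'm', reset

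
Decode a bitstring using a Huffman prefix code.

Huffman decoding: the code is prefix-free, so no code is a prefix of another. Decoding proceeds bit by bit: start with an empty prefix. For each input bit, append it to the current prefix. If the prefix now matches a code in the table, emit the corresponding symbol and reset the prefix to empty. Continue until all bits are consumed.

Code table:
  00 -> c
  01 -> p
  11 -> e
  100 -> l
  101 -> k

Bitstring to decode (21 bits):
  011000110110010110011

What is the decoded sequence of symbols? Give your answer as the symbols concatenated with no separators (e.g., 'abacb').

Answer: plpklkle

Derivation:
Bit 0: prefix='0' (no match yet)
Bit 1: prefix='01' -> emit 'p', reset
Bit 2: prefix='1' (no match yet)
Bit 3: prefix='10' (no match yet)
Bit 4: prefix='100' -> emit 'l', reset
Bit 5: prefix='0' (no match yet)
Bit 6: prefix='01' -> emit 'p', reset
Bit 7: prefix='1' (no match yet)
Bit 8: prefix='10' (no match yet)
Bit 9: prefix='101' -> emit 'k', reset
Bit 10: prefix='1' (no match yet)
Bit 11: prefix='10' (no match yet)
Bit 12: prefix='100' -> emit 'l', reset
Bit 13: prefix='1' (no match yet)
Bit 14: prefix='10' (no match yet)
Bit 15: prefix='101' -> emit 'k', reset
Bit 16: prefix='1' (no match yet)
Bit 17: prefix='10' (no match yet)
Bit 18: prefix='100' -> emit 'l', reset
Bit 19: prefix='1' (no match yet)
Bit 20: prefix='11' -> emit 'e', reset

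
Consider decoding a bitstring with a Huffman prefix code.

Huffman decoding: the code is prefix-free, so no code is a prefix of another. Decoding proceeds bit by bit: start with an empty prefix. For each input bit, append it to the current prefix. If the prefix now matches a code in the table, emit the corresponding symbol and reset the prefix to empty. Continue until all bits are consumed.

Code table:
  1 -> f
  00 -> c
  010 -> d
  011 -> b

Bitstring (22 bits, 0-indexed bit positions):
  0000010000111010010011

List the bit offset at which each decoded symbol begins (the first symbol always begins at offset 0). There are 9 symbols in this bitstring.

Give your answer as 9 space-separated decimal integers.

Answer: 0 2 4 7 9 12 13 16 19

Derivation:
Bit 0: prefix='0' (no match yet)
Bit 1: prefix='00' -> emit 'c', reset
Bit 2: prefix='0' (no match yet)
Bit 3: prefix='00' -> emit 'c', reset
Bit 4: prefix='0' (no match yet)
Bit 5: prefix='01' (no match yet)
Bit 6: prefix='010' -> emit 'd', reset
Bit 7: prefix='0' (no match yet)
Bit 8: prefix='00' -> emit 'c', reset
Bit 9: prefix='0' (no match yet)
Bit 10: prefix='01' (no match yet)
Bit 11: prefix='011' -> emit 'b', reset
Bit 12: prefix='1' -> emit 'f', reset
Bit 13: prefix='0' (no match yet)
Bit 14: prefix='01' (no match yet)
Bit 15: prefix='010' -> emit 'd', reset
Bit 16: prefix='0' (no match yet)
Bit 17: prefix='01' (no match yet)
Bit 18: prefix='010' -> emit 'd', reset
Bit 19: prefix='0' (no match yet)
Bit 20: prefix='01' (no match yet)
Bit 21: prefix='011' -> emit 'b', reset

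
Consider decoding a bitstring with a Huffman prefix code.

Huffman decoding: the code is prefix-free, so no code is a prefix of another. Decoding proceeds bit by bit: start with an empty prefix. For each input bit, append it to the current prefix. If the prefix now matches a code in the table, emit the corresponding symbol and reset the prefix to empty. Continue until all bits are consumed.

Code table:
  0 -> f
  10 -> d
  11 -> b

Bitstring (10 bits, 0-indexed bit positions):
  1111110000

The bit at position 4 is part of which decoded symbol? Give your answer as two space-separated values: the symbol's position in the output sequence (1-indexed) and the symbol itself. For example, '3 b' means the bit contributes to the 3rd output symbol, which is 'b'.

Bit 0: prefix='1' (no match yet)
Bit 1: prefix='11' -> emit 'b', reset
Bit 2: prefix='1' (no match yet)
Bit 3: prefix='11' -> emit 'b', reset
Bit 4: prefix='1' (no match yet)
Bit 5: prefix='11' -> emit 'b', reset
Bit 6: prefix='0' -> emit 'f', reset
Bit 7: prefix='0' -> emit 'f', reset
Bit 8: prefix='0' -> emit 'f', reset

Answer: 3 b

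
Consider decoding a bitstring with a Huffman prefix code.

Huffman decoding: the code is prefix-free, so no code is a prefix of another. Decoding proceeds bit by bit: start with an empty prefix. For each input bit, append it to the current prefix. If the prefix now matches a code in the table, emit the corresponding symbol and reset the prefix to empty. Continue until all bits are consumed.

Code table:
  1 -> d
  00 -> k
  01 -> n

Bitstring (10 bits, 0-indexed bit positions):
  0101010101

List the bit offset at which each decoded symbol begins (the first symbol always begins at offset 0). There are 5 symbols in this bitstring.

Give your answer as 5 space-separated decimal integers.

Answer: 0 2 4 6 8

Derivation:
Bit 0: prefix='0' (no match yet)
Bit 1: prefix='01' -> emit 'n', reset
Bit 2: prefix='0' (no match yet)
Bit 3: prefix='01' -> emit 'n', reset
Bit 4: prefix='0' (no match yet)
Bit 5: prefix='01' -> emit 'n', reset
Bit 6: prefix='0' (no match yet)
Bit 7: prefix='01' -> emit 'n', reset
Bit 8: prefix='0' (no match yet)
Bit 9: prefix='01' -> emit 'n', reset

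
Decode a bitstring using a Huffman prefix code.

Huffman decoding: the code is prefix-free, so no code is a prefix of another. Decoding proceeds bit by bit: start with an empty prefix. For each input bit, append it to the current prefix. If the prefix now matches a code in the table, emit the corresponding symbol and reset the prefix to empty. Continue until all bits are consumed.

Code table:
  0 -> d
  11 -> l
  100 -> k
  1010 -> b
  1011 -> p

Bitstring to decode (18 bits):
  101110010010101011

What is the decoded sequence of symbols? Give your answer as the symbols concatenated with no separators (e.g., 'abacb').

Bit 0: prefix='1' (no match yet)
Bit 1: prefix='10' (no match yet)
Bit 2: prefix='101' (no match yet)
Bit 3: prefix='1011' -> emit 'p', reset
Bit 4: prefix='1' (no match yet)
Bit 5: prefix='10' (no match yet)
Bit 6: prefix='100' -> emit 'k', reset
Bit 7: prefix='1' (no match yet)
Bit 8: prefix='10' (no match yet)
Bit 9: prefix='100' -> emit 'k', reset
Bit 10: prefix='1' (no match yet)
Bit 11: prefix='10' (no match yet)
Bit 12: prefix='101' (no match yet)
Bit 13: prefix='1010' -> emit 'b', reset
Bit 14: prefix='1' (no match yet)
Bit 15: prefix='10' (no match yet)
Bit 16: prefix='101' (no match yet)
Bit 17: prefix='1011' -> emit 'p', reset

Answer: pkkbp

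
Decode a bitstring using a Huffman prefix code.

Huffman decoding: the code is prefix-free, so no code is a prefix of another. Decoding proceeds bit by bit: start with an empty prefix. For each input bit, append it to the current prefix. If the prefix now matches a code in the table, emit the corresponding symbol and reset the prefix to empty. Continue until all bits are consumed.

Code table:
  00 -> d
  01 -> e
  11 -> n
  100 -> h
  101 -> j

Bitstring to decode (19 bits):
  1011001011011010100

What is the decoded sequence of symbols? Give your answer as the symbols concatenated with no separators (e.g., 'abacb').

Bit 0: prefix='1' (no match yet)
Bit 1: prefix='10' (no match yet)
Bit 2: prefix='101' -> emit 'j', reset
Bit 3: prefix='1' (no match yet)
Bit 4: prefix='10' (no match yet)
Bit 5: prefix='100' -> emit 'h', reset
Bit 6: prefix='1' (no match yet)
Bit 7: prefix='10' (no match yet)
Bit 8: prefix='101' -> emit 'j', reset
Bit 9: prefix='1' (no match yet)
Bit 10: prefix='10' (no match yet)
Bit 11: prefix='101' -> emit 'j', reset
Bit 12: prefix='1' (no match yet)
Bit 13: prefix='10' (no match yet)
Bit 14: prefix='101' -> emit 'j', reset
Bit 15: prefix='0' (no match yet)
Bit 16: prefix='01' -> emit 'e', reset
Bit 17: prefix='0' (no match yet)
Bit 18: prefix='00' -> emit 'd', reset

Answer: jhjjjed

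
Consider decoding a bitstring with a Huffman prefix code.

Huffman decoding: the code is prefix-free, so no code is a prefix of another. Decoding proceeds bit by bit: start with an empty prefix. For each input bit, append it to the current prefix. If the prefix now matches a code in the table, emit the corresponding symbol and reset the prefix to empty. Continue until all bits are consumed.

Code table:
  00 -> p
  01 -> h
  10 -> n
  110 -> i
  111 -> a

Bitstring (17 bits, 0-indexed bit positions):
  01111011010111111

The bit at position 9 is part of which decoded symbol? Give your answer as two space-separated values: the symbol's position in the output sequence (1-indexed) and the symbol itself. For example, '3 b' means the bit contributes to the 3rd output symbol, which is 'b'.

Bit 0: prefix='0' (no match yet)
Bit 1: prefix='01' -> emit 'h', reset
Bit 2: prefix='1' (no match yet)
Bit 3: prefix='11' (no match yet)
Bit 4: prefix='111' -> emit 'a', reset
Bit 5: prefix='0' (no match yet)
Bit 6: prefix='01' -> emit 'h', reset
Bit 7: prefix='1' (no match yet)
Bit 8: prefix='10' -> emit 'n', reset
Bit 9: prefix='1' (no match yet)
Bit 10: prefix='10' -> emit 'n', reset
Bit 11: prefix='1' (no match yet)
Bit 12: prefix='11' (no match yet)
Bit 13: prefix='111' -> emit 'a', reset

Answer: 5 n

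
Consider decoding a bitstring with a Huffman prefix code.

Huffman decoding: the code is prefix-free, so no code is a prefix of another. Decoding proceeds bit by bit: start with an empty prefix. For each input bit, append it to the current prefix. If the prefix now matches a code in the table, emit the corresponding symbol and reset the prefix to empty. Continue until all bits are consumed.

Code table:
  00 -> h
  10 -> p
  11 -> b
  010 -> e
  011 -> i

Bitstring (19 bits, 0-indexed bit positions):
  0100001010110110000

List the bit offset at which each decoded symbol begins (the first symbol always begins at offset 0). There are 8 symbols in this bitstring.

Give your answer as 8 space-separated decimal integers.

Bit 0: prefix='0' (no match yet)
Bit 1: prefix='01' (no match yet)
Bit 2: prefix='010' -> emit 'e', reset
Bit 3: prefix='0' (no match yet)
Bit 4: prefix='00' -> emit 'h', reset
Bit 5: prefix='0' (no match yet)
Bit 6: prefix='01' (no match yet)
Bit 7: prefix='010' -> emit 'e', reset
Bit 8: prefix='1' (no match yet)
Bit 9: prefix='10' -> emit 'p', reset
Bit 10: prefix='1' (no match yet)
Bit 11: prefix='11' -> emit 'b', reset
Bit 12: prefix='0' (no match yet)
Bit 13: prefix='01' (no match yet)
Bit 14: prefix='011' -> emit 'i', reset
Bit 15: prefix='0' (no match yet)
Bit 16: prefix='00' -> emit 'h', reset
Bit 17: prefix='0' (no match yet)
Bit 18: prefix='00' -> emit 'h', reset

Answer: 0 3 5 8 10 12 15 17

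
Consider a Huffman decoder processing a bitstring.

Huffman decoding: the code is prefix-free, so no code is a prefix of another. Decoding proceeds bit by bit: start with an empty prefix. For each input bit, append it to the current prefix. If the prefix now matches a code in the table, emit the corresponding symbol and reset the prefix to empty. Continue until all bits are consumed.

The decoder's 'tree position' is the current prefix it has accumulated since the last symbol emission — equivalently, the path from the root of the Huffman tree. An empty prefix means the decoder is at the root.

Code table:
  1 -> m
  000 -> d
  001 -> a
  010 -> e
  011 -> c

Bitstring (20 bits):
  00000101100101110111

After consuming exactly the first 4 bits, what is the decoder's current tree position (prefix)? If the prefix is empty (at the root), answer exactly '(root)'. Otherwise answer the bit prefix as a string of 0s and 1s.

Bit 0: prefix='0' (no match yet)
Bit 1: prefix='00' (no match yet)
Bit 2: prefix='000' -> emit 'd', reset
Bit 3: prefix='0' (no match yet)

Answer: 0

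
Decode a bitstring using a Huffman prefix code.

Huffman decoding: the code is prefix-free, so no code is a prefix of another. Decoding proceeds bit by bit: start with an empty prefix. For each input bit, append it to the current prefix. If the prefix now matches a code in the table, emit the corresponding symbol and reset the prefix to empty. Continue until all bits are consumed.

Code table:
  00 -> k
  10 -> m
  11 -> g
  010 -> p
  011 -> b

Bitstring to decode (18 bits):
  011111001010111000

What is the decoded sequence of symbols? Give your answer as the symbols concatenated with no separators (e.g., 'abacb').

Answer: bgmpmgmk

Derivation:
Bit 0: prefix='0' (no match yet)
Bit 1: prefix='01' (no match yet)
Bit 2: prefix='011' -> emit 'b', reset
Bit 3: prefix='1' (no match yet)
Bit 4: prefix='11' -> emit 'g', reset
Bit 5: prefix='1' (no match yet)
Bit 6: prefix='10' -> emit 'm', reset
Bit 7: prefix='0' (no match yet)
Bit 8: prefix='01' (no match yet)
Bit 9: prefix='010' -> emit 'p', reset
Bit 10: prefix='1' (no match yet)
Bit 11: prefix='10' -> emit 'm', reset
Bit 12: prefix='1' (no match yet)
Bit 13: prefix='11' -> emit 'g', reset
Bit 14: prefix='1' (no match yet)
Bit 15: prefix='10' -> emit 'm', reset
Bit 16: prefix='0' (no match yet)
Bit 17: prefix='00' -> emit 'k', reset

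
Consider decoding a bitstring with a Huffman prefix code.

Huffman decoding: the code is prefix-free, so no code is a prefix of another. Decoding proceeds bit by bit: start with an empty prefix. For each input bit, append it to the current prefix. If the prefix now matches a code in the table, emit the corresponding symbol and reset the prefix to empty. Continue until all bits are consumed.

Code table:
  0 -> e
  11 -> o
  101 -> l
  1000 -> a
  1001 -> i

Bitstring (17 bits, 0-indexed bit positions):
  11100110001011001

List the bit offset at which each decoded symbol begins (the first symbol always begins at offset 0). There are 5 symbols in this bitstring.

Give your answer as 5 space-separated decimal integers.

Bit 0: prefix='1' (no match yet)
Bit 1: prefix='11' -> emit 'o', reset
Bit 2: prefix='1' (no match yet)
Bit 3: prefix='10' (no match yet)
Bit 4: prefix='100' (no match yet)
Bit 5: prefix='1001' -> emit 'i', reset
Bit 6: prefix='1' (no match yet)
Bit 7: prefix='10' (no match yet)
Bit 8: prefix='100' (no match yet)
Bit 9: prefix='1000' -> emit 'a', reset
Bit 10: prefix='1' (no match yet)
Bit 11: prefix='10' (no match yet)
Bit 12: prefix='101' -> emit 'l', reset
Bit 13: prefix='1' (no match yet)
Bit 14: prefix='10' (no match yet)
Bit 15: prefix='100' (no match yet)
Bit 16: prefix='1001' -> emit 'i', reset

Answer: 0 2 6 10 13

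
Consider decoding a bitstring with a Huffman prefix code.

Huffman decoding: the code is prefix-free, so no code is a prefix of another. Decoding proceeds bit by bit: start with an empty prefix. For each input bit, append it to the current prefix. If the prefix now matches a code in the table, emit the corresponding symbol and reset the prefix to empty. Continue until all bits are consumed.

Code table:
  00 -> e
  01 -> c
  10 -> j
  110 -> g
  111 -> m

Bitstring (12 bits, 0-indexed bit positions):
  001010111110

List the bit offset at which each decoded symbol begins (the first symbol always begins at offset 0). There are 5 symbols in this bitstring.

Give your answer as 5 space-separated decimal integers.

Bit 0: prefix='0' (no match yet)
Bit 1: prefix='00' -> emit 'e', reset
Bit 2: prefix='1' (no match yet)
Bit 3: prefix='10' -> emit 'j', reset
Bit 4: prefix='1' (no match yet)
Bit 5: prefix='10' -> emit 'j', reset
Bit 6: prefix='1' (no match yet)
Bit 7: prefix='11' (no match yet)
Bit 8: prefix='111' -> emit 'm', reset
Bit 9: prefix='1' (no match yet)
Bit 10: prefix='11' (no match yet)
Bit 11: prefix='110' -> emit 'g', reset

Answer: 0 2 4 6 9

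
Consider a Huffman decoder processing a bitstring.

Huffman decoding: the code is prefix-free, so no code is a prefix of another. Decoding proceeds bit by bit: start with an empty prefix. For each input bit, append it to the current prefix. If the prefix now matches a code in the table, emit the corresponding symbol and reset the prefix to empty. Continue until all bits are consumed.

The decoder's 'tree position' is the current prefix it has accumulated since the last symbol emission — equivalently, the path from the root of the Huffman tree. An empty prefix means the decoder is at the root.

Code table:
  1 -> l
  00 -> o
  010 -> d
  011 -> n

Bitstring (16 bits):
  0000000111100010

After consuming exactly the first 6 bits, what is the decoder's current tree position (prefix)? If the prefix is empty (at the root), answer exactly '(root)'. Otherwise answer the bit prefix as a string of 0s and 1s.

Answer: (root)

Derivation:
Bit 0: prefix='0' (no match yet)
Bit 1: prefix='00' -> emit 'o', reset
Bit 2: prefix='0' (no match yet)
Bit 3: prefix='00' -> emit 'o', reset
Bit 4: prefix='0' (no match yet)
Bit 5: prefix='00' -> emit 'o', reset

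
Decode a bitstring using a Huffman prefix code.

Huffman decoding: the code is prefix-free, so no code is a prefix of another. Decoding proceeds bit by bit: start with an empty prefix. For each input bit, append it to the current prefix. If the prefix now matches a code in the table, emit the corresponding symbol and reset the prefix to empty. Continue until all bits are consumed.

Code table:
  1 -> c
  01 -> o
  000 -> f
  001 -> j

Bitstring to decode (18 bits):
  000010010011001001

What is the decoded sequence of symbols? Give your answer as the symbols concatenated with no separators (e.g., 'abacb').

Answer: fojjcjj

Derivation:
Bit 0: prefix='0' (no match yet)
Bit 1: prefix='00' (no match yet)
Bit 2: prefix='000' -> emit 'f', reset
Bit 3: prefix='0' (no match yet)
Bit 4: prefix='01' -> emit 'o', reset
Bit 5: prefix='0' (no match yet)
Bit 6: prefix='00' (no match yet)
Bit 7: prefix='001' -> emit 'j', reset
Bit 8: prefix='0' (no match yet)
Bit 9: prefix='00' (no match yet)
Bit 10: prefix='001' -> emit 'j', reset
Bit 11: prefix='1' -> emit 'c', reset
Bit 12: prefix='0' (no match yet)
Bit 13: prefix='00' (no match yet)
Bit 14: prefix='001' -> emit 'j', reset
Bit 15: prefix='0' (no match yet)
Bit 16: prefix='00' (no match yet)
Bit 17: prefix='001' -> emit 'j', reset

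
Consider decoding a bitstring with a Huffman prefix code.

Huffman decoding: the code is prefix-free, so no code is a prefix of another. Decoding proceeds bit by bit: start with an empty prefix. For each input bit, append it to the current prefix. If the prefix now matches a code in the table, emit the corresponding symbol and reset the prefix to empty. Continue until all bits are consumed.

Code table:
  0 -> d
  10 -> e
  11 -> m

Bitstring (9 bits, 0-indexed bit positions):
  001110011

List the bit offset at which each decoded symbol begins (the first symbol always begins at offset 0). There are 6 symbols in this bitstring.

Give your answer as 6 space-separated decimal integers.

Bit 0: prefix='0' -> emit 'd', reset
Bit 1: prefix='0' -> emit 'd', reset
Bit 2: prefix='1' (no match yet)
Bit 3: prefix='11' -> emit 'm', reset
Bit 4: prefix='1' (no match yet)
Bit 5: prefix='10' -> emit 'e', reset
Bit 6: prefix='0' -> emit 'd', reset
Bit 7: prefix='1' (no match yet)
Bit 8: prefix='11' -> emit 'm', reset

Answer: 0 1 2 4 6 7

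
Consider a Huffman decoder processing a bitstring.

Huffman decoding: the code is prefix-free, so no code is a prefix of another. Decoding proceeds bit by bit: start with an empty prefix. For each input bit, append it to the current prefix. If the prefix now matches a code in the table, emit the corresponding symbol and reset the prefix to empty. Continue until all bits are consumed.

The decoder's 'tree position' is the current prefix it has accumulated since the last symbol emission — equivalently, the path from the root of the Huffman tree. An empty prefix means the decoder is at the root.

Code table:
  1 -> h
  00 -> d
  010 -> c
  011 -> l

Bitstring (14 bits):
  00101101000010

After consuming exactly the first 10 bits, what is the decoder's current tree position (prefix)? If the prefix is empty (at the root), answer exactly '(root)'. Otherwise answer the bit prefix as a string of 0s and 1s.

Answer: 0

Derivation:
Bit 0: prefix='0' (no match yet)
Bit 1: prefix='00' -> emit 'd', reset
Bit 2: prefix='1' -> emit 'h', reset
Bit 3: prefix='0' (no match yet)
Bit 4: prefix='01' (no match yet)
Bit 5: prefix='011' -> emit 'l', reset
Bit 6: prefix='0' (no match yet)
Bit 7: prefix='01' (no match yet)
Bit 8: prefix='010' -> emit 'c', reset
Bit 9: prefix='0' (no match yet)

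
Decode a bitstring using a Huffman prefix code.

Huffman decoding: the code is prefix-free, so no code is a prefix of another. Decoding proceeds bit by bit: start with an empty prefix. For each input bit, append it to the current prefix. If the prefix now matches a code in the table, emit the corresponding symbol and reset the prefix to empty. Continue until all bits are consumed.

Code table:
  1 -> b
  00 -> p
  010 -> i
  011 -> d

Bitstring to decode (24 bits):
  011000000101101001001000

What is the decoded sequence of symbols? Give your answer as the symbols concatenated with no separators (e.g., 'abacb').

Answer: dpppbdiiip

Derivation:
Bit 0: prefix='0' (no match yet)
Bit 1: prefix='01' (no match yet)
Bit 2: prefix='011' -> emit 'd', reset
Bit 3: prefix='0' (no match yet)
Bit 4: prefix='00' -> emit 'p', reset
Bit 5: prefix='0' (no match yet)
Bit 6: prefix='00' -> emit 'p', reset
Bit 7: prefix='0' (no match yet)
Bit 8: prefix='00' -> emit 'p', reset
Bit 9: prefix='1' -> emit 'b', reset
Bit 10: prefix='0' (no match yet)
Bit 11: prefix='01' (no match yet)
Bit 12: prefix='011' -> emit 'd', reset
Bit 13: prefix='0' (no match yet)
Bit 14: prefix='01' (no match yet)
Bit 15: prefix='010' -> emit 'i', reset
Bit 16: prefix='0' (no match yet)
Bit 17: prefix='01' (no match yet)
Bit 18: prefix='010' -> emit 'i', reset
Bit 19: prefix='0' (no match yet)
Bit 20: prefix='01' (no match yet)
Bit 21: prefix='010' -> emit 'i', reset
Bit 22: prefix='0' (no match yet)
Bit 23: prefix='00' -> emit 'p', reset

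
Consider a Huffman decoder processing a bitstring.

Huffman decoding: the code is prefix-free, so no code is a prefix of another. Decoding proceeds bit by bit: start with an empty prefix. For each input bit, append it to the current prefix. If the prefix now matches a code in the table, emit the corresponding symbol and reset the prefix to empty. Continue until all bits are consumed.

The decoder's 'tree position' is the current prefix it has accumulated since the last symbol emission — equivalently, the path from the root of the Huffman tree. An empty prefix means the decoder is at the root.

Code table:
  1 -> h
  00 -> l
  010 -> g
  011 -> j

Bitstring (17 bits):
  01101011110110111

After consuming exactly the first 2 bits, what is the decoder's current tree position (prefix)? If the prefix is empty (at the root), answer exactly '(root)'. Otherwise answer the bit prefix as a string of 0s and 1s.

Answer: 01

Derivation:
Bit 0: prefix='0' (no match yet)
Bit 1: prefix='01' (no match yet)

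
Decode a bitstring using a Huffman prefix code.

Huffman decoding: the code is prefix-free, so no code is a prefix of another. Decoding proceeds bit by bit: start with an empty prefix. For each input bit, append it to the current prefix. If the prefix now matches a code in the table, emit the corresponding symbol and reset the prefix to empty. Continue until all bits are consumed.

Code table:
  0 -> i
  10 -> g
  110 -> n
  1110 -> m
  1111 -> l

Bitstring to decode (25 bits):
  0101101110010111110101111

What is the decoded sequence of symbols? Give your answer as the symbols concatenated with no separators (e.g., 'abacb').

Bit 0: prefix='0' -> emit 'i', reset
Bit 1: prefix='1' (no match yet)
Bit 2: prefix='10' -> emit 'g', reset
Bit 3: prefix='1' (no match yet)
Bit 4: prefix='11' (no match yet)
Bit 5: prefix='110' -> emit 'n', reset
Bit 6: prefix='1' (no match yet)
Bit 7: prefix='11' (no match yet)
Bit 8: prefix='111' (no match yet)
Bit 9: prefix='1110' -> emit 'm', reset
Bit 10: prefix='0' -> emit 'i', reset
Bit 11: prefix='1' (no match yet)
Bit 12: prefix='10' -> emit 'g', reset
Bit 13: prefix='1' (no match yet)
Bit 14: prefix='11' (no match yet)
Bit 15: prefix='111' (no match yet)
Bit 16: prefix='1111' -> emit 'l', reset
Bit 17: prefix='1' (no match yet)
Bit 18: prefix='10' -> emit 'g', reset
Bit 19: prefix='1' (no match yet)
Bit 20: prefix='10' -> emit 'g', reset
Bit 21: prefix='1' (no match yet)
Bit 22: prefix='11' (no match yet)
Bit 23: prefix='111' (no match yet)
Bit 24: prefix='1111' -> emit 'l', reset

Answer: ignmiglggl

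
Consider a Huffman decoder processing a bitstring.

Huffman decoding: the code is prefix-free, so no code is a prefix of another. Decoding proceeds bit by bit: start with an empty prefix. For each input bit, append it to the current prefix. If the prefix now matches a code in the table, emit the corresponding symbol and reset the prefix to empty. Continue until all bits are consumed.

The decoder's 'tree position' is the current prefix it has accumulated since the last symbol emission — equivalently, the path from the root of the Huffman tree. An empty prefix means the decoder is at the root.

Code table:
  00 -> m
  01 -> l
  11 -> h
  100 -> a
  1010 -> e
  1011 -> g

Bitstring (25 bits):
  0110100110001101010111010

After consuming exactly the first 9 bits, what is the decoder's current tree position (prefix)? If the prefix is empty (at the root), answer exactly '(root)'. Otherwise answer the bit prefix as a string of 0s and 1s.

Bit 0: prefix='0' (no match yet)
Bit 1: prefix='01' -> emit 'l', reset
Bit 2: prefix='1' (no match yet)
Bit 3: prefix='10' (no match yet)
Bit 4: prefix='101' (no match yet)
Bit 5: prefix='1010' -> emit 'e', reset
Bit 6: prefix='0' (no match yet)
Bit 7: prefix='01' -> emit 'l', reset
Bit 8: prefix='1' (no match yet)

Answer: 1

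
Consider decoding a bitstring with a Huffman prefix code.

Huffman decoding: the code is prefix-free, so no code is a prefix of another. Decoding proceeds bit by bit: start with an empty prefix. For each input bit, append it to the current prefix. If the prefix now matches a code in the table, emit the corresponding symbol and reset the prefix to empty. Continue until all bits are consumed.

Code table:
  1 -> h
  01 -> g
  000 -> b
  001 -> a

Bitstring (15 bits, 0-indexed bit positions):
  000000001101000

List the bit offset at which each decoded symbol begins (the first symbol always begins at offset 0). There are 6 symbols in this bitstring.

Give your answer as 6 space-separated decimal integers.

Answer: 0 3 6 9 10 12

Derivation:
Bit 0: prefix='0' (no match yet)
Bit 1: prefix='00' (no match yet)
Bit 2: prefix='000' -> emit 'b', reset
Bit 3: prefix='0' (no match yet)
Bit 4: prefix='00' (no match yet)
Bit 5: prefix='000' -> emit 'b', reset
Bit 6: prefix='0' (no match yet)
Bit 7: prefix='00' (no match yet)
Bit 8: prefix='001' -> emit 'a', reset
Bit 9: prefix='1' -> emit 'h', reset
Bit 10: prefix='0' (no match yet)
Bit 11: prefix='01' -> emit 'g', reset
Bit 12: prefix='0' (no match yet)
Bit 13: prefix='00' (no match yet)
Bit 14: prefix='000' -> emit 'b', reset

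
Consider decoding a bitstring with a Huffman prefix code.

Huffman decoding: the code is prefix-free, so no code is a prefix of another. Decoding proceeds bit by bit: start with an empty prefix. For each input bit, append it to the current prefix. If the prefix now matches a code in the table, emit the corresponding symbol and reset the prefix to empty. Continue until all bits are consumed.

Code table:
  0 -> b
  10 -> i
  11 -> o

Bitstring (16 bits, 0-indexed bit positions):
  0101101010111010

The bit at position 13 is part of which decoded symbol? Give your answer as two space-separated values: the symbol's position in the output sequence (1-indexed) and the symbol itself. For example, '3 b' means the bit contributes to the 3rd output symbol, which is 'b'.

Bit 0: prefix='0' -> emit 'b', reset
Bit 1: prefix='1' (no match yet)
Bit 2: prefix='10' -> emit 'i', reset
Bit 3: prefix='1' (no match yet)
Bit 4: prefix='11' -> emit 'o', reset
Bit 5: prefix='0' -> emit 'b', reset
Bit 6: prefix='1' (no match yet)
Bit 7: prefix='10' -> emit 'i', reset
Bit 8: prefix='1' (no match yet)
Bit 9: prefix='10' -> emit 'i', reset
Bit 10: prefix='1' (no match yet)
Bit 11: prefix='11' -> emit 'o', reset
Bit 12: prefix='1' (no match yet)
Bit 13: prefix='10' -> emit 'i', reset
Bit 14: prefix='1' (no match yet)
Bit 15: prefix='10' -> emit 'i', reset

Answer: 8 i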